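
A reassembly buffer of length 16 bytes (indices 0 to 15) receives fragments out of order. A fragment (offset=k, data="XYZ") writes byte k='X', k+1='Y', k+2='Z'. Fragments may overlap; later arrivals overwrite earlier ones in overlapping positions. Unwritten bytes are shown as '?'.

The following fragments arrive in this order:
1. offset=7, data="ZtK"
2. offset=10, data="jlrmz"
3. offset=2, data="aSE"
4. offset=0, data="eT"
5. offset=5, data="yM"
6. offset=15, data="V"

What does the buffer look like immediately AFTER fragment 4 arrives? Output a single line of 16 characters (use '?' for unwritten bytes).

Fragment 1: offset=7 data="ZtK" -> buffer=???????ZtK??????
Fragment 2: offset=10 data="jlrmz" -> buffer=???????ZtKjlrmz?
Fragment 3: offset=2 data="aSE" -> buffer=??aSE??ZtKjlrmz?
Fragment 4: offset=0 data="eT" -> buffer=eTaSE??ZtKjlrmz?

Answer: eTaSE??ZtKjlrmz?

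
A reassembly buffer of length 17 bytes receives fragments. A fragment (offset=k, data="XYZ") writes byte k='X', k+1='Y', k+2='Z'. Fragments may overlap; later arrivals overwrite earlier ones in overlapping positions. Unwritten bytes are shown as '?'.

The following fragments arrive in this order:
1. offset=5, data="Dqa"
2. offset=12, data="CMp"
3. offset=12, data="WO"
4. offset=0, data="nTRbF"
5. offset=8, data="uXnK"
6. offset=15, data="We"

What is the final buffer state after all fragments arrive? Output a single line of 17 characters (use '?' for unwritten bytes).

Fragment 1: offset=5 data="Dqa" -> buffer=?????Dqa?????????
Fragment 2: offset=12 data="CMp" -> buffer=?????Dqa????CMp??
Fragment 3: offset=12 data="WO" -> buffer=?????Dqa????WOp??
Fragment 4: offset=0 data="nTRbF" -> buffer=nTRbFDqa????WOp??
Fragment 5: offset=8 data="uXnK" -> buffer=nTRbFDqauXnKWOp??
Fragment 6: offset=15 data="We" -> buffer=nTRbFDqauXnKWOpWe

Answer: nTRbFDqauXnKWOpWe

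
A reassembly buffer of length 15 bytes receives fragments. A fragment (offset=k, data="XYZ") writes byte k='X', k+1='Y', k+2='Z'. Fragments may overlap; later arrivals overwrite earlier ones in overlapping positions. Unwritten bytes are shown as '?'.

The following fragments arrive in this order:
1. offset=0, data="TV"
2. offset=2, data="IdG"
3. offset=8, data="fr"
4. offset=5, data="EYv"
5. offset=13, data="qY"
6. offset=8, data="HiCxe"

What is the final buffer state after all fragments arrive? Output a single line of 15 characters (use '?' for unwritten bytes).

Answer: TVIdGEYvHiCxeqY

Derivation:
Fragment 1: offset=0 data="TV" -> buffer=TV?????????????
Fragment 2: offset=2 data="IdG" -> buffer=TVIdG??????????
Fragment 3: offset=8 data="fr" -> buffer=TVIdG???fr?????
Fragment 4: offset=5 data="EYv" -> buffer=TVIdGEYvfr?????
Fragment 5: offset=13 data="qY" -> buffer=TVIdGEYvfr???qY
Fragment 6: offset=8 data="HiCxe" -> buffer=TVIdGEYvHiCxeqY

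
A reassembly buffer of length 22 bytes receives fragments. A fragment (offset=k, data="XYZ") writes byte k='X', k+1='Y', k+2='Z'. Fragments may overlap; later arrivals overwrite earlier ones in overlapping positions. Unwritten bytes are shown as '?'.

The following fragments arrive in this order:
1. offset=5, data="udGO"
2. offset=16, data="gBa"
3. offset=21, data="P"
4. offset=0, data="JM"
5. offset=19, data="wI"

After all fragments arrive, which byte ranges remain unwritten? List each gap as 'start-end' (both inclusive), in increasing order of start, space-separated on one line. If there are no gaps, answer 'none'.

Fragment 1: offset=5 len=4
Fragment 2: offset=16 len=3
Fragment 3: offset=21 len=1
Fragment 4: offset=0 len=2
Fragment 5: offset=19 len=2
Gaps: 2-4 9-15

Answer: 2-4 9-15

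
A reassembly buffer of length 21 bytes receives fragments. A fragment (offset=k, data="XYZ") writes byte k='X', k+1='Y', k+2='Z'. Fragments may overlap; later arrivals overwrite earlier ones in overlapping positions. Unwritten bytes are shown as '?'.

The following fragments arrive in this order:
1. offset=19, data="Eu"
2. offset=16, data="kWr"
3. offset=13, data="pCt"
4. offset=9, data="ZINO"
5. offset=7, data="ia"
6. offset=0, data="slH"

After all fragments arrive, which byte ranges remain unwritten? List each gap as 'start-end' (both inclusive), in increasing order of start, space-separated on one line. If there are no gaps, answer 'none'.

Answer: 3-6

Derivation:
Fragment 1: offset=19 len=2
Fragment 2: offset=16 len=3
Fragment 3: offset=13 len=3
Fragment 4: offset=9 len=4
Fragment 5: offset=7 len=2
Fragment 6: offset=0 len=3
Gaps: 3-6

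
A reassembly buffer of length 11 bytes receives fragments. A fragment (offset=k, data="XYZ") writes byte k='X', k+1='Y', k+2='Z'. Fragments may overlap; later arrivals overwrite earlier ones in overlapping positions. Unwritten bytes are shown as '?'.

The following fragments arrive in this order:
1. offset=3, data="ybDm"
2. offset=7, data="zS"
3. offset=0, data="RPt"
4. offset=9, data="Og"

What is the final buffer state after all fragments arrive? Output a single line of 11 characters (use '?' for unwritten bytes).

Answer: RPtybDmzSOg

Derivation:
Fragment 1: offset=3 data="ybDm" -> buffer=???ybDm????
Fragment 2: offset=7 data="zS" -> buffer=???ybDmzS??
Fragment 3: offset=0 data="RPt" -> buffer=RPtybDmzS??
Fragment 4: offset=9 data="Og" -> buffer=RPtybDmzSOg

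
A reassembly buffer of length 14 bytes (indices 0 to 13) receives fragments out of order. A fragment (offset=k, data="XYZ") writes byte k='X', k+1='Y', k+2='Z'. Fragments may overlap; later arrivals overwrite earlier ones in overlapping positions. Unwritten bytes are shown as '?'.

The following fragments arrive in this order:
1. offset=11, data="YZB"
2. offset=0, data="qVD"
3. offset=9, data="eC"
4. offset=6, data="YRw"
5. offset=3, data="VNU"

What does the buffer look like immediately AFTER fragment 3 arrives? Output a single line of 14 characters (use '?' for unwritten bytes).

Answer: qVD??????eCYZB

Derivation:
Fragment 1: offset=11 data="YZB" -> buffer=???????????YZB
Fragment 2: offset=0 data="qVD" -> buffer=qVD????????YZB
Fragment 3: offset=9 data="eC" -> buffer=qVD??????eCYZB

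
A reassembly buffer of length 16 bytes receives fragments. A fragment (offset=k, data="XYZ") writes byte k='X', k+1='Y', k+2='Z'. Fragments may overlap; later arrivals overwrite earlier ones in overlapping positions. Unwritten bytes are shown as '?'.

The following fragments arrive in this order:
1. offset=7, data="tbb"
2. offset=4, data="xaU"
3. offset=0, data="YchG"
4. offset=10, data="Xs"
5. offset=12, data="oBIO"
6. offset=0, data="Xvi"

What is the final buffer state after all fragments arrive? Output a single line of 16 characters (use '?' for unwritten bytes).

Fragment 1: offset=7 data="tbb" -> buffer=???????tbb??????
Fragment 2: offset=4 data="xaU" -> buffer=????xaUtbb??????
Fragment 3: offset=0 data="YchG" -> buffer=YchGxaUtbb??????
Fragment 4: offset=10 data="Xs" -> buffer=YchGxaUtbbXs????
Fragment 5: offset=12 data="oBIO" -> buffer=YchGxaUtbbXsoBIO
Fragment 6: offset=0 data="Xvi" -> buffer=XviGxaUtbbXsoBIO

Answer: XviGxaUtbbXsoBIO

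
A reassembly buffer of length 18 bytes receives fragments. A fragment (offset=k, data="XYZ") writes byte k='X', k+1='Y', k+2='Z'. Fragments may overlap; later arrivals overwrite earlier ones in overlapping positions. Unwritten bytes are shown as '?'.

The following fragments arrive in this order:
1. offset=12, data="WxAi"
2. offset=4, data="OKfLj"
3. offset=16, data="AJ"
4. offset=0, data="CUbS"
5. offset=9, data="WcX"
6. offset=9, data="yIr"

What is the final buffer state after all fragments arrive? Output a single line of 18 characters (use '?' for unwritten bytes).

Fragment 1: offset=12 data="WxAi" -> buffer=????????????WxAi??
Fragment 2: offset=4 data="OKfLj" -> buffer=????OKfLj???WxAi??
Fragment 3: offset=16 data="AJ" -> buffer=????OKfLj???WxAiAJ
Fragment 4: offset=0 data="CUbS" -> buffer=CUbSOKfLj???WxAiAJ
Fragment 5: offset=9 data="WcX" -> buffer=CUbSOKfLjWcXWxAiAJ
Fragment 6: offset=9 data="yIr" -> buffer=CUbSOKfLjyIrWxAiAJ

Answer: CUbSOKfLjyIrWxAiAJ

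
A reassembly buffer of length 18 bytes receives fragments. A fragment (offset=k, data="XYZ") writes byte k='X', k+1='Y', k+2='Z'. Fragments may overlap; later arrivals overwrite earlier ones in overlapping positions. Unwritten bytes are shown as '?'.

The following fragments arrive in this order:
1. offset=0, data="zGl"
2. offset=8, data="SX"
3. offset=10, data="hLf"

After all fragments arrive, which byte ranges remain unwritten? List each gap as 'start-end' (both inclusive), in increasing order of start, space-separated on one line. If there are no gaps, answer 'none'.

Answer: 3-7 13-17

Derivation:
Fragment 1: offset=0 len=3
Fragment 2: offset=8 len=2
Fragment 3: offset=10 len=3
Gaps: 3-7 13-17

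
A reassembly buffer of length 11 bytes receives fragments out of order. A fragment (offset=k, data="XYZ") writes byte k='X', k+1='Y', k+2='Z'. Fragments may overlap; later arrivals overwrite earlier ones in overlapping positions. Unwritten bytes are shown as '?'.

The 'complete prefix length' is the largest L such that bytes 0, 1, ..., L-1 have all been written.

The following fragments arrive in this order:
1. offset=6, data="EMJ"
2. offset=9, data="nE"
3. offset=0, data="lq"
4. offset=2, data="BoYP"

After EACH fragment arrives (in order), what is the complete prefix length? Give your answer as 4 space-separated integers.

Fragment 1: offset=6 data="EMJ" -> buffer=??????EMJ?? -> prefix_len=0
Fragment 2: offset=9 data="nE" -> buffer=??????EMJnE -> prefix_len=0
Fragment 3: offset=0 data="lq" -> buffer=lq????EMJnE -> prefix_len=2
Fragment 4: offset=2 data="BoYP" -> buffer=lqBoYPEMJnE -> prefix_len=11

Answer: 0 0 2 11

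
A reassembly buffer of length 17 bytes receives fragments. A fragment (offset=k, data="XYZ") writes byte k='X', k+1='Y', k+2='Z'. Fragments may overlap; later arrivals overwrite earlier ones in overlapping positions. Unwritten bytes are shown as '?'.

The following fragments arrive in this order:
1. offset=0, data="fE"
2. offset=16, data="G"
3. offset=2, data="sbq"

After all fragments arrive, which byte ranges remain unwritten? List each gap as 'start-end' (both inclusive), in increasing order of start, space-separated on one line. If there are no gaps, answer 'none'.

Answer: 5-15

Derivation:
Fragment 1: offset=0 len=2
Fragment 2: offset=16 len=1
Fragment 3: offset=2 len=3
Gaps: 5-15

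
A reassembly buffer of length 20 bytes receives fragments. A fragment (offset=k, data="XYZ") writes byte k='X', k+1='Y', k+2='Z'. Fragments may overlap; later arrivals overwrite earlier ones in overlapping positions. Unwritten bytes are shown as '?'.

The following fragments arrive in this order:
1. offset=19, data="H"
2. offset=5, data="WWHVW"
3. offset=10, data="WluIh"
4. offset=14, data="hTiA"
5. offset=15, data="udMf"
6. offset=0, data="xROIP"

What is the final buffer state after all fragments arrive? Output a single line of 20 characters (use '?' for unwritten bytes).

Fragment 1: offset=19 data="H" -> buffer=???????????????????H
Fragment 2: offset=5 data="WWHVW" -> buffer=?????WWHVW?????????H
Fragment 3: offset=10 data="WluIh" -> buffer=?????WWHVWWluIh????H
Fragment 4: offset=14 data="hTiA" -> buffer=?????WWHVWWluIhTiA?H
Fragment 5: offset=15 data="udMf" -> buffer=?????WWHVWWluIhudMfH
Fragment 6: offset=0 data="xROIP" -> buffer=xROIPWWHVWWluIhudMfH

Answer: xROIPWWHVWWluIhudMfH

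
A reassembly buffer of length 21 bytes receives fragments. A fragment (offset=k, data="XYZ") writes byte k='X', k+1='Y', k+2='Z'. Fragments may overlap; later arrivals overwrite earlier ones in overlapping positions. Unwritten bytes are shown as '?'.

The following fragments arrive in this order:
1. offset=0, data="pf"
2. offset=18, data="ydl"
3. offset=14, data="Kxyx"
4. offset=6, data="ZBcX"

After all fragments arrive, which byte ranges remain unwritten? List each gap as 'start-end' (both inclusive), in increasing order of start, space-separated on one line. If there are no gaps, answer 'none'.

Answer: 2-5 10-13

Derivation:
Fragment 1: offset=0 len=2
Fragment 2: offset=18 len=3
Fragment 3: offset=14 len=4
Fragment 4: offset=6 len=4
Gaps: 2-5 10-13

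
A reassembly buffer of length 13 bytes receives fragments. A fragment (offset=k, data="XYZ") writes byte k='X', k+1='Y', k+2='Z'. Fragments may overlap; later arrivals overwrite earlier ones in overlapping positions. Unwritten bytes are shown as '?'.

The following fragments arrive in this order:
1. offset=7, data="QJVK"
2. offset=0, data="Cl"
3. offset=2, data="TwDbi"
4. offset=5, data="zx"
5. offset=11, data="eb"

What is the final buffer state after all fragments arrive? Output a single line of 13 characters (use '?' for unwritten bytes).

Fragment 1: offset=7 data="QJVK" -> buffer=???????QJVK??
Fragment 2: offset=0 data="Cl" -> buffer=Cl?????QJVK??
Fragment 3: offset=2 data="TwDbi" -> buffer=ClTwDbiQJVK??
Fragment 4: offset=5 data="zx" -> buffer=ClTwDzxQJVK??
Fragment 5: offset=11 data="eb" -> buffer=ClTwDzxQJVKeb

Answer: ClTwDzxQJVKeb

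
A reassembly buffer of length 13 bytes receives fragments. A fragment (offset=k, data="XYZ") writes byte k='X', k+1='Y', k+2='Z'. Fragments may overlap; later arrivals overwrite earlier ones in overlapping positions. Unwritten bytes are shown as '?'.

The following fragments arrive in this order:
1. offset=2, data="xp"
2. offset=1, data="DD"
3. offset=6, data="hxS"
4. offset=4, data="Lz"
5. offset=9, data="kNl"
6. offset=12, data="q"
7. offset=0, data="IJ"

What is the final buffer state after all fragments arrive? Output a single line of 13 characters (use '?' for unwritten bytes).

Answer: IJDpLzhxSkNlq

Derivation:
Fragment 1: offset=2 data="xp" -> buffer=??xp?????????
Fragment 2: offset=1 data="DD" -> buffer=?DDp?????????
Fragment 3: offset=6 data="hxS" -> buffer=?DDp??hxS????
Fragment 4: offset=4 data="Lz" -> buffer=?DDpLzhxS????
Fragment 5: offset=9 data="kNl" -> buffer=?DDpLzhxSkNl?
Fragment 6: offset=12 data="q" -> buffer=?DDpLzhxSkNlq
Fragment 7: offset=0 data="IJ" -> buffer=IJDpLzhxSkNlq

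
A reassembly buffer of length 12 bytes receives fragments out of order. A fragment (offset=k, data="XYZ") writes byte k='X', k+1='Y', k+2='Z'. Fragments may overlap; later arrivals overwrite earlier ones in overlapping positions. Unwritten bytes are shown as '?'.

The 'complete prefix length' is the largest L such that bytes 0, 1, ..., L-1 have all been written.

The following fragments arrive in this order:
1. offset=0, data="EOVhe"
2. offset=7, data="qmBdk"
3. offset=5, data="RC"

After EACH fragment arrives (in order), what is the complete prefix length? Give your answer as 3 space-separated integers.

Fragment 1: offset=0 data="EOVhe" -> buffer=EOVhe??????? -> prefix_len=5
Fragment 2: offset=7 data="qmBdk" -> buffer=EOVhe??qmBdk -> prefix_len=5
Fragment 3: offset=5 data="RC" -> buffer=EOVheRCqmBdk -> prefix_len=12

Answer: 5 5 12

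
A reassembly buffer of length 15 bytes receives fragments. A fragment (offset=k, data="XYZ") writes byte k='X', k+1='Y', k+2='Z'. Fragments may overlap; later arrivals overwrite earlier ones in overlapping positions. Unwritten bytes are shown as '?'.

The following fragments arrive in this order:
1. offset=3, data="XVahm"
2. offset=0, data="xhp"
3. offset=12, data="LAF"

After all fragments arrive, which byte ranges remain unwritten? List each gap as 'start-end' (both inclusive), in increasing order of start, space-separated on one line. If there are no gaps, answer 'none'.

Answer: 8-11

Derivation:
Fragment 1: offset=3 len=5
Fragment 2: offset=0 len=3
Fragment 3: offset=12 len=3
Gaps: 8-11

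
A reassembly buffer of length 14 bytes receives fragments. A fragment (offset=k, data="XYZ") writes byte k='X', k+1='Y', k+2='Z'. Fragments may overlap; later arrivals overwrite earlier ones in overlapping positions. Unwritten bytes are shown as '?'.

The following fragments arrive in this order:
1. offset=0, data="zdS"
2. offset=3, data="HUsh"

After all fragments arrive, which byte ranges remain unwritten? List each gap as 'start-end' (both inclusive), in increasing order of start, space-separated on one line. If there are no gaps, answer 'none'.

Answer: 7-13

Derivation:
Fragment 1: offset=0 len=3
Fragment 2: offset=3 len=4
Gaps: 7-13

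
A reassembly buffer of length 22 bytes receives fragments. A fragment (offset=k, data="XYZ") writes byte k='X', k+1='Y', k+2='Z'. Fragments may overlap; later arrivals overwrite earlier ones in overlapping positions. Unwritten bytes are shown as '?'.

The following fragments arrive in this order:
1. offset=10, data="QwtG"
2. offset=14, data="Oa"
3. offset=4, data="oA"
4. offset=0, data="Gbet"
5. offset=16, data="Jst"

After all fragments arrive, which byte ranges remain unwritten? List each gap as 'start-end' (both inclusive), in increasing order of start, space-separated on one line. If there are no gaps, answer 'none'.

Fragment 1: offset=10 len=4
Fragment 2: offset=14 len=2
Fragment 3: offset=4 len=2
Fragment 4: offset=0 len=4
Fragment 5: offset=16 len=3
Gaps: 6-9 19-21

Answer: 6-9 19-21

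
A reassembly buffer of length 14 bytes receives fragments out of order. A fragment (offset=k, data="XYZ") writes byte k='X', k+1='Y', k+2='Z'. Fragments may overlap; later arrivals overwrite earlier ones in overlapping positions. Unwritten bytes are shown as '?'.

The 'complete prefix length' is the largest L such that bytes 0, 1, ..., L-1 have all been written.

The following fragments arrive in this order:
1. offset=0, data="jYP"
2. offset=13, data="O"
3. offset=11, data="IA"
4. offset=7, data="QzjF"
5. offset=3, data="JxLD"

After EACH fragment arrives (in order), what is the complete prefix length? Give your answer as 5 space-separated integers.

Fragment 1: offset=0 data="jYP" -> buffer=jYP??????????? -> prefix_len=3
Fragment 2: offset=13 data="O" -> buffer=jYP??????????O -> prefix_len=3
Fragment 3: offset=11 data="IA" -> buffer=jYP????????IAO -> prefix_len=3
Fragment 4: offset=7 data="QzjF" -> buffer=jYP????QzjFIAO -> prefix_len=3
Fragment 5: offset=3 data="JxLD" -> buffer=jYPJxLDQzjFIAO -> prefix_len=14

Answer: 3 3 3 3 14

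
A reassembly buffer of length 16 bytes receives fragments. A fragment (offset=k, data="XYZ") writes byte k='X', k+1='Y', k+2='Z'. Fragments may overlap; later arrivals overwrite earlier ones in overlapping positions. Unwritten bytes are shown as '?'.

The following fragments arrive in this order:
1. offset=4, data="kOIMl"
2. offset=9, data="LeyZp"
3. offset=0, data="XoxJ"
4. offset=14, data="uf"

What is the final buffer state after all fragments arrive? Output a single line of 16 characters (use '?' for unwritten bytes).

Answer: XoxJkOIMlLeyZpuf

Derivation:
Fragment 1: offset=4 data="kOIMl" -> buffer=????kOIMl???????
Fragment 2: offset=9 data="LeyZp" -> buffer=????kOIMlLeyZp??
Fragment 3: offset=0 data="XoxJ" -> buffer=XoxJkOIMlLeyZp??
Fragment 4: offset=14 data="uf" -> buffer=XoxJkOIMlLeyZpuf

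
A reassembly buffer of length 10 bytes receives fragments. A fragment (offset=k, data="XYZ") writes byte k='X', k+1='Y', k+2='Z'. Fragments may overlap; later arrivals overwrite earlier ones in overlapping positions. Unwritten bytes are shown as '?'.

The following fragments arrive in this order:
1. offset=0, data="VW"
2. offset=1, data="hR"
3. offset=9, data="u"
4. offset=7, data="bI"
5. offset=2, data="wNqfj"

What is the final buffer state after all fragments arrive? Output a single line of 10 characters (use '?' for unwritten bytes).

Answer: VhwNqfjbIu

Derivation:
Fragment 1: offset=0 data="VW" -> buffer=VW????????
Fragment 2: offset=1 data="hR" -> buffer=VhR???????
Fragment 3: offset=9 data="u" -> buffer=VhR??????u
Fragment 4: offset=7 data="bI" -> buffer=VhR????bIu
Fragment 5: offset=2 data="wNqfj" -> buffer=VhwNqfjbIu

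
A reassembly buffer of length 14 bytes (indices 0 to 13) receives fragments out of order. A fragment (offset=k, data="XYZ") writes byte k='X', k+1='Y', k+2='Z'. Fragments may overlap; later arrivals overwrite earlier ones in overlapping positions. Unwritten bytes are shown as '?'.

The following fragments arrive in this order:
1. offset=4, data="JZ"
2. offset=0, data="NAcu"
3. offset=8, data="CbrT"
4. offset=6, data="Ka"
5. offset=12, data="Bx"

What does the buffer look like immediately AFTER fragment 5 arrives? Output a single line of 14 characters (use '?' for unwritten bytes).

Fragment 1: offset=4 data="JZ" -> buffer=????JZ????????
Fragment 2: offset=0 data="NAcu" -> buffer=NAcuJZ????????
Fragment 3: offset=8 data="CbrT" -> buffer=NAcuJZ??CbrT??
Fragment 4: offset=6 data="Ka" -> buffer=NAcuJZKaCbrT??
Fragment 5: offset=12 data="Bx" -> buffer=NAcuJZKaCbrTBx

Answer: NAcuJZKaCbrTBx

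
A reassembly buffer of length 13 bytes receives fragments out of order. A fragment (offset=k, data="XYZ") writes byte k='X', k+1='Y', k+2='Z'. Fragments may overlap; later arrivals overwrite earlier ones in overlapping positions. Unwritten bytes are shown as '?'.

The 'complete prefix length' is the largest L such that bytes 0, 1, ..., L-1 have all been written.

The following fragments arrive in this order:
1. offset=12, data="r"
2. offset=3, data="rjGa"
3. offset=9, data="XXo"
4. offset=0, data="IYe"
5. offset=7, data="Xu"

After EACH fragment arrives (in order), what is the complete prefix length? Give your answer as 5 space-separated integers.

Answer: 0 0 0 7 13

Derivation:
Fragment 1: offset=12 data="r" -> buffer=????????????r -> prefix_len=0
Fragment 2: offset=3 data="rjGa" -> buffer=???rjGa?????r -> prefix_len=0
Fragment 3: offset=9 data="XXo" -> buffer=???rjGa??XXor -> prefix_len=0
Fragment 4: offset=0 data="IYe" -> buffer=IYerjGa??XXor -> prefix_len=7
Fragment 5: offset=7 data="Xu" -> buffer=IYerjGaXuXXor -> prefix_len=13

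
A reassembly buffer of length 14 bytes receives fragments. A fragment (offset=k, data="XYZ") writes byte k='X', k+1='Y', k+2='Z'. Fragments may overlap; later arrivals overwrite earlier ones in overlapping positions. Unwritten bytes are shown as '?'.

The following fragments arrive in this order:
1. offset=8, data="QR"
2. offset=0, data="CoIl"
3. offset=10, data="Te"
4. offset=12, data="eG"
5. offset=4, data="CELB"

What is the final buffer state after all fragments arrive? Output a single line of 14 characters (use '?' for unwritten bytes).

Answer: CoIlCELBQRTeeG

Derivation:
Fragment 1: offset=8 data="QR" -> buffer=????????QR????
Fragment 2: offset=0 data="CoIl" -> buffer=CoIl????QR????
Fragment 3: offset=10 data="Te" -> buffer=CoIl????QRTe??
Fragment 4: offset=12 data="eG" -> buffer=CoIl????QRTeeG
Fragment 5: offset=4 data="CELB" -> buffer=CoIlCELBQRTeeG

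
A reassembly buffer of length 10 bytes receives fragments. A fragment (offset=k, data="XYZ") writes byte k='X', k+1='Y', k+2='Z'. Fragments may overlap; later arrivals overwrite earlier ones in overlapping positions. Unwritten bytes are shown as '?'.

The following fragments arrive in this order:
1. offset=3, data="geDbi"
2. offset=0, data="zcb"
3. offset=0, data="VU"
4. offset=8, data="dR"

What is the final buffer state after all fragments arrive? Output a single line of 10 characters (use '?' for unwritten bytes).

Answer: VUbgeDbidR

Derivation:
Fragment 1: offset=3 data="geDbi" -> buffer=???geDbi??
Fragment 2: offset=0 data="zcb" -> buffer=zcbgeDbi??
Fragment 3: offset=0 data="VU" -> buffer=VUbgeDbi??
Fragment 4: offset=8 data="dR" -> buffer=VUbgeDbidR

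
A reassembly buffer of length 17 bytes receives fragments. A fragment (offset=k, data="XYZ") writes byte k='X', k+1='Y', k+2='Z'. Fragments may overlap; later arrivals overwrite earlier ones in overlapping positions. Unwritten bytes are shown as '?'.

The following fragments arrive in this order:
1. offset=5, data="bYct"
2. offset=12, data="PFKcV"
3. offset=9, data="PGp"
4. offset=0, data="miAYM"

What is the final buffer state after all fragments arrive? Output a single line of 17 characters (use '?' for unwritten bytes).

Fragment 1: offset=5 data="bYct" -> buffer=?????bYct????????
Fragment 2: offset=12 data="PFKcV" -> buffer=?????bYct???PFKcV
Fragment 3: offset=9 data="PGp" -> buffer=?????bYctPGpPFKcV
Fragment 4: offset=0 data="miAYM" -> buffer=miAYMbYctPGpPFKcV

Answer: miAYMbYctPGpPFKcV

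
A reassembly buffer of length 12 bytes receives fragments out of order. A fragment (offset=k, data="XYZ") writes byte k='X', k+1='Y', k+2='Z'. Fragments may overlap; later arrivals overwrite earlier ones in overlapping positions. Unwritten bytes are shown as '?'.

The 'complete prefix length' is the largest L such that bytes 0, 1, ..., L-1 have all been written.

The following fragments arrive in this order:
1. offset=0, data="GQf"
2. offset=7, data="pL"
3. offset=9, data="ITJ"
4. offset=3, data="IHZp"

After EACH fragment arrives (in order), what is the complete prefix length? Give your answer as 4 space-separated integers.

Fragment 1: offset=0 data="GQf" -> buffer=GQf????????? -> prefix_len=3
Fragment 2: offset=7 data="pL" -> buffer=GQf????pL??? -> prefix_len=3
Fragment 3: offset=9 data="ITJ" -> buffer=GQf????pLITJ -> prefix_len=3
Fragment 4: offset=3 data="IHZp" -> buffer=GQfIHZppLITJ -> prefix_len=12

Answer: 3 3 3 12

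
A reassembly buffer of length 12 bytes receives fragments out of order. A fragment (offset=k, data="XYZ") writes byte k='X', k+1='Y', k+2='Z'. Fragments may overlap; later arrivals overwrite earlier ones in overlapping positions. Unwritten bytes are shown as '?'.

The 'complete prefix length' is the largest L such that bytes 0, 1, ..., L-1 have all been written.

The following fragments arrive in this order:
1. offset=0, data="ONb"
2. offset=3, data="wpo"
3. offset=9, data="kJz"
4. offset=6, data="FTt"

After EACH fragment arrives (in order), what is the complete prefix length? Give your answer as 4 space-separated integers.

Fragment 1: offset=0 data="ONb" -> buffer=ONb????????? -> prefix_len=3
Fragment 2: offset=3 data="wpo" -> buffer=ONbwpo?????? -> prefix_len=6
Fragment 3: offset=9 data="kJz" -> buffer=ONbwpo???kJz -> prefix_len=6
Fragment 4: offset=6 data="FTt" -> buffer=ONbwpoFTtkJz -> prefix_len=12

Answer: 3 6 6 12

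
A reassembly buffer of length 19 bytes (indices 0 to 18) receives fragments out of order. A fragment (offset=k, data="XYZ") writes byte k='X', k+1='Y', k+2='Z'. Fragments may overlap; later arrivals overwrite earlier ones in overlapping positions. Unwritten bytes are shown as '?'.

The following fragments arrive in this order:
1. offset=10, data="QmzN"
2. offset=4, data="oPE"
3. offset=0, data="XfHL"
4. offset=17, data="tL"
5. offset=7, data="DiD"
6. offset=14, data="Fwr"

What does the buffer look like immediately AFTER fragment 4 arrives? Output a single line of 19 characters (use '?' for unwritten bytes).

Fragment 1: offset=10 data="QmzN" -> buffer=??????????QmzN?????
Fragment 2: offset=4 data="oPE" -> buffer=????oPE???QmzN?????
Fragment 3: offset=0 data="XfHL" -> buffer=XfHLoPE???QmzN?????
Fragment 4: offset=17 data="tL" -> buffer=XfHLoPE???QmzN???tL

Answer: XfHLoPE???QmzN???tL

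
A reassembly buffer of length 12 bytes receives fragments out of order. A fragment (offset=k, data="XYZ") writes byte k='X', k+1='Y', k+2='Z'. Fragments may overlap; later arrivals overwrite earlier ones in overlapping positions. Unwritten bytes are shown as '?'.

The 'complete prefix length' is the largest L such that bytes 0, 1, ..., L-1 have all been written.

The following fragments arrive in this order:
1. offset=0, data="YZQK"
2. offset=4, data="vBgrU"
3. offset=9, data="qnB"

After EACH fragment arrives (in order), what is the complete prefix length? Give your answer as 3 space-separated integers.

Fragment 1: offset=0 data="YZQK" -> buffer=YZQK???????? -> prefix_len=4
Fragment 2: offset=4 data="vBgrU" -> buffer=YZQKvBgrU??? -> prefix_len=9
Fragment 3: offset=9 data="qnB" -> buffer=YZQKvBgrUqnB -> prefix_len=12

Answer: 4 9 12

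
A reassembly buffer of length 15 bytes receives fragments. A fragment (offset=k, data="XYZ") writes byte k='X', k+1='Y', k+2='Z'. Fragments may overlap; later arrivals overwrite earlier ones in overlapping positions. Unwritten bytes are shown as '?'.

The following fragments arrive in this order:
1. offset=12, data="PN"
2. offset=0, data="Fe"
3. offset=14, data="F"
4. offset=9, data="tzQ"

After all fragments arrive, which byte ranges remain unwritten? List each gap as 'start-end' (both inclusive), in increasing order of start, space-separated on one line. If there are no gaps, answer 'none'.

Fragment 1: offset=12 len=2
Fragment 2: offset=0 len=2
Fragment 3: offset=14 len=1
Fragment 4: offset=9 len=3
Gaps: 2-8

Answer: 2-8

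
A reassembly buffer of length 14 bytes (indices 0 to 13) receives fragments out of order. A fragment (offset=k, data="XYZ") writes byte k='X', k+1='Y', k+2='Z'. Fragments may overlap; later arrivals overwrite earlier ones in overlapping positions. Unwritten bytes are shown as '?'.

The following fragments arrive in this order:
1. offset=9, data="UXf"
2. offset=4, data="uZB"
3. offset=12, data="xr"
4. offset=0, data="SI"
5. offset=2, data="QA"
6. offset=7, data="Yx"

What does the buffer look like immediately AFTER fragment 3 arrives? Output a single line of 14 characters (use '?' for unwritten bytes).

Fragment 1: offset=9 data="UXf" -> buffer=?????????UXf??
Fragment 2: offset=4 data="uZB" -> buffer=????uZB??UXf??
Fragment 3: offset=12 data="xr" -> buffer=????uZB??UXfxr

Answer: ????uZB??UXfxr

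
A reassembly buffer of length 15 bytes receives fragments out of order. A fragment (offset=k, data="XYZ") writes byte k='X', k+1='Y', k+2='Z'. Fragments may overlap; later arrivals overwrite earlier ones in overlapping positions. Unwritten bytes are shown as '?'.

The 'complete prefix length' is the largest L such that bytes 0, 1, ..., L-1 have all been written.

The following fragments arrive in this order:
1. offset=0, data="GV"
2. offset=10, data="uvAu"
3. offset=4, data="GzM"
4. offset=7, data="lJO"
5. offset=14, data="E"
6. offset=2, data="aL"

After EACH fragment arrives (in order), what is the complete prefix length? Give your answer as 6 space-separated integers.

Fragment 1: offset=0 data="GV" -> buffer=GV????????????? -> prefix_len=2
Fragment 2: offset=10 data="uvAu" -> buffer=GV????????uvAu? -> prefix_len=2
Fragment 3: offset=4 data="GzM" -> buffer=GV??GzM???uvAu? -> prefix_len=2
Fragment 4: offset=7 data="lJO" -> buffer=GV??GzMlJOuvAu? -> prefix_len=2
Fragment 5: offset=14 data="E" -> buffer=GV??GzMlJOuvAuE -> prefix_len=2
Fragment 6: offset=2 data="aL" -> buffer=GVaLGzMlJOuvAuE -> prefix_len=15

Answer: 2 2 2 2 2 15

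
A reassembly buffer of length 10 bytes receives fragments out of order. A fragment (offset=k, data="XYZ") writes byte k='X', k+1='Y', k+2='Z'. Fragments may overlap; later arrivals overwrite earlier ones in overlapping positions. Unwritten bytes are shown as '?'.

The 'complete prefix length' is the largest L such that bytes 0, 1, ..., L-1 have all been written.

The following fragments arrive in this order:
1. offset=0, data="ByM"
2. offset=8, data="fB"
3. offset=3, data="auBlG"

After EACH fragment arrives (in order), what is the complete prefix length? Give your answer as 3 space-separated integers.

Answer: 3 3 10

Derivation:
Fragment 1: offset=0 data="ByM" -> buffer=ByM??????? -> prefix_len=3
Fragment 2: offset=8 data="fB" -> buffer=ByM?????fB -> prefix_len=3
Fragment 3: offset=3 data="auBlG" -> buffer=ByMauBlGfB -> prefix_len=10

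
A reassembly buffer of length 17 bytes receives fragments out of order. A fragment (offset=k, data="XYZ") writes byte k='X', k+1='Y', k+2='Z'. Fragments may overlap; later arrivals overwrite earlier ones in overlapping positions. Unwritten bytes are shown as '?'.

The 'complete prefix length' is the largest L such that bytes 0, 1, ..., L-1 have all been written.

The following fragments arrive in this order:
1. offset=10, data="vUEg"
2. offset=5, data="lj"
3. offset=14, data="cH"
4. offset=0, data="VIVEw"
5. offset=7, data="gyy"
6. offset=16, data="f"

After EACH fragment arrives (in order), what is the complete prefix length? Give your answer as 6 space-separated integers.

Answer: 0 0 0 7 16 17

Derivation:
Fragment 1: offset=10 data="vUEg" -> buffer=??????????vUEg??? -> prefix_len=0
Fragment 2: offset=5 data="lj" -> buffer=?????lj???vUEg??? -> prefix_len=0
Fragment 3: offset=14 data="cH" -> buffer=?????lj???vUEgcH? -> prefix_len=0
Fragment 4: offset=0 data="VIVEw" -> buffer=VIVEwlj???vUEgcH? -> prefix_len=7
Fragment 5: offset=7 data="gyy" -> buffer=VIVEwljgyyvUEgcH? -> prefix_len=16
Fragment 6: offset=16 data="f" -> buffer=VIVEwljgyyvUEgcHf -> prefix_len=17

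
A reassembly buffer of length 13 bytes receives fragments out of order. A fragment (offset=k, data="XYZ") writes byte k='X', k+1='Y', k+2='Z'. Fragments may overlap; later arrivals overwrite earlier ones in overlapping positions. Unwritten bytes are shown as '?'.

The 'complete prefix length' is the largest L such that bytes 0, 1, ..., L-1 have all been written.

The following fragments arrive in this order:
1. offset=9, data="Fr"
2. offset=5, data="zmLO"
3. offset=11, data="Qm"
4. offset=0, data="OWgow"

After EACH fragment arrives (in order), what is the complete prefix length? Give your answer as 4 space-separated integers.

Fragment 1: offset=9 data="Fr" -> buffer=?????????Fr?? -> prefix_len=0
Fragment 2: offset=5 data="zmLO" -> buffer=?????zmLOFr?? -> prefix_len=0
Fragment 3: offset=11 data="Qm" -> buffer=?????zmLOFrQm -> prefix_len=0
Fragment 4: offset=0 data="OWgow" -> buffer=OWgowzmLOFrQm -> prefix_len=13

Answer: 0 0 0 13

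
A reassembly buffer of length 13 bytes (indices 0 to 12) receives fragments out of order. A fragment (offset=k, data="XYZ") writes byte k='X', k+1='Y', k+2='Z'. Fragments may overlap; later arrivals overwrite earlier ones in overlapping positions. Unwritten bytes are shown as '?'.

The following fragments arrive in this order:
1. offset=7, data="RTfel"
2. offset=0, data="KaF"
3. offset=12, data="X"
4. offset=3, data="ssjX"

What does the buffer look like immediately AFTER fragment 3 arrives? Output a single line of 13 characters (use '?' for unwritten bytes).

Fragment 1: offset=7 data="RTfel" -> buffer=???????RTfel?
Fragment 2: offset=0 data="KaF" -> buffer=KaF????RTfel?
Fragment 3: offset=12 data="X" -> buffer=KaF????RTfelX

Answer: KaF????RTfelX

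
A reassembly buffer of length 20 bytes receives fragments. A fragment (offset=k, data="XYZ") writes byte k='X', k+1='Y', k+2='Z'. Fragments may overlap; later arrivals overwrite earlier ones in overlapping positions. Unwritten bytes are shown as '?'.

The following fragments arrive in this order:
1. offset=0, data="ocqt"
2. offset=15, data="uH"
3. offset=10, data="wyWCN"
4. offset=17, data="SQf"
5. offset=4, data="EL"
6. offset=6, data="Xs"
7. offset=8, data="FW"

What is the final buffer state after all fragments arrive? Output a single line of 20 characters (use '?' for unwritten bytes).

Answer: ocqtELXsFWwyWCNuHSQf

Derivation:
Fragment 1: offset=0 data="ocqt" -> buffer=ocqt????????????????
Fragment 2: offset=15 data="uH" -> buffer=ocqt???????????uH???
Fragment 3: offset=10 data="wyWCN" -> buffer=ocqt??????wyWCNuH???
Fragment 4: offset=17 data="SQf" -> buffer=ocqt??????wyWCNuHSQf
Fragment 5: offset=4 data="EL" -> buffer=ocqtEL????wyWCNuHSQf
Fragment 6: offset=6 data="Xs" -> buffer=ocqtELXs??wyWCNuHSQf
Fragment 7: offset=8 data="FW" -> buffer=ocqtELXsFWwyWCNuHSQf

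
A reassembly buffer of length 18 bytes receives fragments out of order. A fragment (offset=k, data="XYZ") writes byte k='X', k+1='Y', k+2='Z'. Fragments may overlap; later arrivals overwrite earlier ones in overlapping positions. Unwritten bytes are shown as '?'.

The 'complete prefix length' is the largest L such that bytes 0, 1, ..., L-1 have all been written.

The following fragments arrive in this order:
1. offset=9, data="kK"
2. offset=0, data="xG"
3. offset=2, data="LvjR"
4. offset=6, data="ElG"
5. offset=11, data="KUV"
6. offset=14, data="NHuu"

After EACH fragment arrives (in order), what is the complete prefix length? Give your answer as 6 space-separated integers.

Fragment 1: offset=9 data="kK" -> buffer=?????????kK??????? -> prefix_len=0
Fragment 2: offset=0 data="xG" -> buffer=xG???????kK??????? -> prefix_len=2
Fragment 3: offset=2 data="LvjR" -> buffer=xGLvjR???kK??????? -> prefix_len=6
Fragment 4: offset=6 data="ElG" -> buffer=xGLvjRElGkK??????? -> prefix_len=11
Fragment 5: offset=11 data="KUV" -> buffer=xGLvjRElGkKKUV???? -> prefix_len=14
Fragment 6: offset=14 data="NHuu" -> buffer=xGLvjRElGkKKUVNHuu -> prefix_len=18

Answer: 0 2 6 11 14 18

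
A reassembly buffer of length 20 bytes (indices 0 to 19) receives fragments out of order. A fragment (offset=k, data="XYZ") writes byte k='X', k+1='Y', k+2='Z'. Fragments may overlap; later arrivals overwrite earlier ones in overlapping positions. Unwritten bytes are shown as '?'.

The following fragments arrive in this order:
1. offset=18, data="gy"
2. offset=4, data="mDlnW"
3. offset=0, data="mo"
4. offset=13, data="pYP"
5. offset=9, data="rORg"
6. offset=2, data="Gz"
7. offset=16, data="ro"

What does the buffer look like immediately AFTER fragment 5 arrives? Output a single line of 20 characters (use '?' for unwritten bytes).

Answer: mo??mDlnWrORgpYP??gy

Derivation:
Fragment 1: offset=18 data="gy" -> buffer=??????????????????gy
Fragment 2: offset=4 data="mDlnW" -> buffer=????mDlnW?????????gy
Fragment 3: offset=0 data="mo" -> buffer=mo??mDlnW?????????gy
Fragment 4: offset=13 data="pYP" -> buffer=mo??mDlnW????pYP??gy
Fragment 5: offset=9 data="rORg" -> buffer=mo??mDlnWrORgpYP??gy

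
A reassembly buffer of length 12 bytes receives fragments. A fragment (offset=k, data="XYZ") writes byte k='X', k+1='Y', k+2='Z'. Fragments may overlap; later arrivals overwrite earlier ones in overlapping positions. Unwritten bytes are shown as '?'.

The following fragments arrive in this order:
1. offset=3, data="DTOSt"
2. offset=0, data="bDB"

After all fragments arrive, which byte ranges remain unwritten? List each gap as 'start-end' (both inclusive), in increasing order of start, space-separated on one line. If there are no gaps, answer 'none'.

Fragment 1: offset=3 len=5
Fragment 2: offset=0 len=3
Gaps: 8-11

Answer: 8-11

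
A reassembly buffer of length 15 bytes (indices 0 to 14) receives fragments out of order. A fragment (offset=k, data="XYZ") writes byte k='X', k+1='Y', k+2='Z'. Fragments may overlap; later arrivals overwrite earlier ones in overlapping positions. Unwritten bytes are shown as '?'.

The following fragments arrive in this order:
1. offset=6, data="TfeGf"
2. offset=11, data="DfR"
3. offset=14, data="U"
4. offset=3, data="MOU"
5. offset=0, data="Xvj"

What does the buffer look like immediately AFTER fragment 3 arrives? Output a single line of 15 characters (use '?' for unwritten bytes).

Answer: ??????TfeGfDfRU

Derivation:
Fragment 1: offset=6 data="TfeGf" -> buffer=??????TfeGf????
Fragment 2: offset=11 data="DfR" -> buffer=??????TfeGfDfR?
Fragment 3: offset=14 data="U" -> buffer=??????TfeGfDfRU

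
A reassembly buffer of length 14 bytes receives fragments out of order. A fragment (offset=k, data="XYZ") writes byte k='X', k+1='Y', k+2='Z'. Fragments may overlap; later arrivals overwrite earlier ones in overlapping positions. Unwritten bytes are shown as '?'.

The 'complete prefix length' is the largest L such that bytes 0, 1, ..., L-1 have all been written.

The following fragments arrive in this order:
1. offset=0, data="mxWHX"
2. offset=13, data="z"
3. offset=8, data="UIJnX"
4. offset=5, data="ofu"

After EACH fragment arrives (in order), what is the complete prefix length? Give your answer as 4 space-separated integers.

Answer: 5 5 5 14

Derivation:
Fragment 1: offset=0 data="mxWHX" -> buffer=mxWHX????????? -> prefix_len=5
Fragment 2: offset=13 data="z" -> buffer=mxWHX????????z -> prefix_len=5
Fragment 3: offset=8 data="UIJnX" -> buffer=mxWHX???UIJnXz -> prefix_len=5
Fragment 4: offset=5 data="ofu" -> buffer=mxWHXofuUIJnXz -> prefix_len=14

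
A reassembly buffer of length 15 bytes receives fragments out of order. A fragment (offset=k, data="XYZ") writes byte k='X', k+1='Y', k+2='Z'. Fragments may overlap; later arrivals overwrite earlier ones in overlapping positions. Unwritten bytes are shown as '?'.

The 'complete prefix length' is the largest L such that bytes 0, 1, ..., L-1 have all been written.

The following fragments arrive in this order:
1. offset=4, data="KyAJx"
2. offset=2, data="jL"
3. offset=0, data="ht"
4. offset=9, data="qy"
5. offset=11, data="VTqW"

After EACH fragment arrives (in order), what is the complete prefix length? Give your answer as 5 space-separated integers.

Answer: 0 0 9 11 15

Derivation:
Fragment 1: offset=4 data="KyAJx" -> buffer=????KyAJx?????? -> prefix_len=0
Fragment 2: offset=2 data="jL" -> buffer=??jLKyAJx?????? -> prefix_len=0
Fragment 3: offset=0 data="ht" -> buffer=htjLKyAJx?????? -> prefix_len=9
Fragment 4: offset=9 data="qy" -> buffer=htjLKyAJxqy???? -> prefix_len=11
Fragment 5: offset=11 data="VTqW" -> buffer=htjLKyAJxqyVTqW -> prefix_len=15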